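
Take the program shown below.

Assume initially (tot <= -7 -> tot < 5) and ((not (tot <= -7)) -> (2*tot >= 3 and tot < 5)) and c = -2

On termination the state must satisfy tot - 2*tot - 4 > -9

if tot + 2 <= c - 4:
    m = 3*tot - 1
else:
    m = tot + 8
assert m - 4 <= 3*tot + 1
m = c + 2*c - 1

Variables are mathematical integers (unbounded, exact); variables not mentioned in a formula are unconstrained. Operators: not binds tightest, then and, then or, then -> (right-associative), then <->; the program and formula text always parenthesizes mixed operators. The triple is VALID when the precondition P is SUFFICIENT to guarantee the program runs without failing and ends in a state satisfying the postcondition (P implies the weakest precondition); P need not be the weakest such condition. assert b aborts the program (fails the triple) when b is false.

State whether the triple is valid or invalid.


Working backward. After the program, the postcondition tot - 2*tot - 4 > -9 must hold; in canonical form it is tot < 5.
Before m := c + 2*c - 1: tot < 5
Before assert m - 4 <= 3*tot + 1: m <= 3*tot + 5 and tot < 5
Then branch requires tot < 5; else branch requires 2*tot >= 3 and tot < 5.
Before the if: (tot <= c - 6 -> tot < 5) and ((not (tot <= c - 6)) -> (2*tot >= 3 and tot < 5))
The weakest precondition is (tot <= c - 6 -> tot < 5) and ((not (tot <= c - 6)) -> (2*tot >= 3 and tot < 5)).
Check whether (tot <= -7 -> tot < 5) and ((not (tot <= -7)) -> (2*tot >= 3 and tot < 5)) and c = -2 implies it.
Countermodel: at the initial state c = -2, tot = -7, the precondition holds but the weakest precondition fails.
Answer: invalid


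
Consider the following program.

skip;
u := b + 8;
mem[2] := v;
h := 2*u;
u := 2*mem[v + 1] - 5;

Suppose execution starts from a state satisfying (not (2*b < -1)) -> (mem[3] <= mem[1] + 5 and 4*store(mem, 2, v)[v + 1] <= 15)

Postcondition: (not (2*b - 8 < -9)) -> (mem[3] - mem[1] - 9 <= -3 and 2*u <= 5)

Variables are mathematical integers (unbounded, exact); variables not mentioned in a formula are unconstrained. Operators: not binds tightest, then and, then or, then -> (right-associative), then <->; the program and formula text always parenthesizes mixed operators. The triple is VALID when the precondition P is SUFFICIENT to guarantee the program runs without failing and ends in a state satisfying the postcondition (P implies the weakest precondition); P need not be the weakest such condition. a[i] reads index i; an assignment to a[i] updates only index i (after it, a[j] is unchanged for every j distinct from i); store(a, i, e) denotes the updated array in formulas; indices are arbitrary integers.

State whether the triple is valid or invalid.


Working backward. After the program, the postcondition (not (2*b - 8 < -9)) -> (mem[3] - mem[1] - 9 <= -3 and 2*u <= 5) must hold; in canonical form it is (not (2*b < -1)) -> (mem[3] <= mem[1] + 6 and 2*u <= 5).
Before u := 2*mem[v + 1] - 5: (not (2*b < -1)) -> (mem[3] <= mem[1] + 6 and 4*mem[v + 1] <= 15)
Before h := 2*u: (not (2*b < -1)) -> (mem[3] <= mem[1] + 6 and 4*mem[v + 1] <= 15)
Before mem[2] := v: (not (2*b < -1)) -> (mem[3] <= mem[1] + 6 and 4*store(mem, 2, v)[v + 1] <= 15)
Before u := b + 8: (not (2*b < -1)) -> (mem[3] <= mem[1] + 6 and 4*store(mem, 2, v)[v + 1] <= 15)
Before skip: (not (2*b < -1)) -> (mem[3] <= mem[1] + 6 and 4*store(mem, 2, v)[v + 1] <= 15)
The weakest precondition is (not (2*b < -1)) -> (mem[3] <= mem[1] + 6 and 4*store(mem, 2, v)[v + 1] <= 15).
Check whether (not (2*b < -1)) -> (mem[3] <= mem[1] + 5 and 4*store(mem, 2, v)[v + 1] <= 15) implies it.
Every state satisfying the precondition satisfies the weakest precondition: the implication holds.
Answer: valid


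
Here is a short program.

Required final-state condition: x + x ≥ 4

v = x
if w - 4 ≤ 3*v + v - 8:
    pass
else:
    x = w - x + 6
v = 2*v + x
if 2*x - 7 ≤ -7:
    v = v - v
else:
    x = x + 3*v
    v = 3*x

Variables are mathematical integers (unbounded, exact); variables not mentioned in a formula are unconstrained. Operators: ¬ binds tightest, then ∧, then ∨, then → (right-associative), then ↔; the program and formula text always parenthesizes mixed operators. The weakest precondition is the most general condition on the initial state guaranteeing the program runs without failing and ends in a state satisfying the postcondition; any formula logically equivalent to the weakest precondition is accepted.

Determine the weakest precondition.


Working backward. After the program, the postcondition x + x ≥ 4 must hold; in canonical form it is 2*x ≥ 4.
Then branch requires 2*x ≥ 4; else branch requires 6*v + 2*x ≥ 4.
Before the if: (2*x ≤ 0 → 2*x ≥ 4) ∧ ((¬(2*x ≤ 0)) → 6*v + 2*x ≥ 4)
Before v := 2*v + x: (2*x ≤ 0 → 2*x ≥ 4) ∧ ((¬(2*x ≤ 0)) → 12*v + 8*x ≥ 4)
Then branch requires (2*x ≤ 0 → 2*x ≥ 4) ∧ ((¬(2*x ≤ 0)) → 12*v + 8*x ≥ 4); else branch requires (2*w ≤ 2*x - 12 → 2*w ≥ 2*x - 8) ∧ ((¬(2*w ≤ 2*x - 12)) → 12*v + 8*w ≥ 8*x - 44).
Before the if: (w ≤ 4*v - 4 → ((2*x ≤ 0 → 2*x ≥ 4) ∧ ((¬(2*x ≤ 0)) → 12*v + 8*x ≥ 4))) ∧ ((¬(w ≤ 4*v - 4)) → ((2*w ≤ 2*x - 12 → 2*w ≥ 2*x - 8) ∧ ((¬(2*w ≤ 2*x - 12)) → 12*v + 8*w ≥ 8*x - 44)))
Before v := x: (w ≤ 4*x - 4 → ((2*x ≤ 0 → 2*x ≥ 4) ∧ ((¬(2*x ≤ 0)) → 20*x ≥ 4))) ∧ ((¬(w ≤ 4*x - 4)) → ((2*w ≤ 2*x - 12 → 2*w ≥ 2*x - 8) ∧ ((¬(2*w ≤ 2*x - 12)) → 8*w + 4*x ≥ -44)))
Answer: WP = (w ≤ 4*x - 4 → ((2*x ≤ 0 → 2*x ≥ 4) ∧ ((¬(2*x ≤ 0)) → 20*x ≥ 4))) ∧ ((¬(w ≤ 4*x - 4)) → ((2*w ≤ 2*x - 12 → 2*w ≥ 2*x - 8) ∧ ((¬(2*w ≤ 2*x - 12)) → 8*w + 4*x ≥ -44)))


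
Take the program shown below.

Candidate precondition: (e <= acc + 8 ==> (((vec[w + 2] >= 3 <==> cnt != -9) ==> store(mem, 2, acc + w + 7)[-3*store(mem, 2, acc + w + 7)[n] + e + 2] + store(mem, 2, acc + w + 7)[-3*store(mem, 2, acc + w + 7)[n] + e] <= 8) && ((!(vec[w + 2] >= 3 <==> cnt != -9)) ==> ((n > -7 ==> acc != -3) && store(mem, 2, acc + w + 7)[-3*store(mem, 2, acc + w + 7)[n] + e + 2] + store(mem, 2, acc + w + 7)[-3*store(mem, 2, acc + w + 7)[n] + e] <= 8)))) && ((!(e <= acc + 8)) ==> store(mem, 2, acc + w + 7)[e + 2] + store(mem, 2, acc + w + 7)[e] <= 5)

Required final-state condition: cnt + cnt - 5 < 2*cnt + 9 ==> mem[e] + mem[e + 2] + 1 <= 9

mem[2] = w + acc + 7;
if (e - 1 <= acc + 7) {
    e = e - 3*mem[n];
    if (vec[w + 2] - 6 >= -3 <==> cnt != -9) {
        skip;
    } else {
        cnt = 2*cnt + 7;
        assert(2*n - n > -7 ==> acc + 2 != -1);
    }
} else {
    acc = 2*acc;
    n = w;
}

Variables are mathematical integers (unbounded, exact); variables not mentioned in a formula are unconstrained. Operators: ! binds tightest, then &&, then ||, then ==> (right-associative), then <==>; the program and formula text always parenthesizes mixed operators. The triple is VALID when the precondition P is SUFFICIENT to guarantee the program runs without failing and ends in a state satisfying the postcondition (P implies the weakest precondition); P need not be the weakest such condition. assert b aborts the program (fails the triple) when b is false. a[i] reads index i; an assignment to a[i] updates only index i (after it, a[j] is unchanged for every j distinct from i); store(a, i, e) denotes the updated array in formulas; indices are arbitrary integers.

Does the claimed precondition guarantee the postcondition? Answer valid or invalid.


Working backward. After the program, the postcondition cnt + cnt - 5 < 2*cnt + 9 ==> mem[e] + mem[e + 2] + 1 <= 9 must hold; in canonical form it is mem[e + 2] + mem[e] <= 8.
Then branch requires ((vec[w + 2] >= 3 <==> cnt != -9) ==> mem[-3*mem[n] + e + 2] + mem[-3*mem[n] + e] <= 8) && ((!(vec[w + 2] >= 3 <==> cnt != -9)) ==> ((n > -7 ==> acc != -3) && mem[-3*mem[n] + e + 2] + mem[-3*mem[n] + e] <= 8)); else branch requires mem[e + 2] + mem[e] <= 8.
Before the if: (e <= acc + 8 ==> (((vec[w + 2] >= 3 <==> cnt != -9) ==> mem[-3*mem[n] + e + 2] + mem[-3*mem[n] + e] <= 8) && ((!(vec[w + 2] >= 3 <==> cnt != -9)) ==> ((n > -7 ==> acc != -3) && mem[-3*mem[n] + e + 2] + mem[-3*mem[n] + e] <= 8)))) && ((!(e <= acc + 8)) ==> mem[e + 2] + mem[e] <= 8)
Before mem[2] := w + acc + 7: (e <= acc + 8 ==> (((vec[w + 2] >= 3 <==> cnt != -9) ==> store(mem, 2, acc + w + 7)[-3*store(mem, 2, acc + w + 7)[n] + e + 2] + store(mem, 2, acc + w + 7)[-3*store(mem, 2, acc + w + 7)[n] + e] <= 8) && ((!(vec[w + 2] >= 3 <==> cnt != -9)) ==> ((n > -7 ==> acc != -3) && store(mem, 2, acc + w + 7)[-3*store(mem, 2, acc + w + 7)[n] + e + 2] + store(mem, 2, acc + w + 7)[-3*store(mem, 2, acc + w + 7)[n] + e] <= 8)))) && ((!(e <= acc + 8)) ==> store(mem, 2, acc + w + 7)[e + 2] + store(mem, 2, acc + w + 7)[e] <= 8)
The weakest precondition is (e <= acc + 8 ==> (((vec[w + 2] >= 3 <==> cnt != -9) ==> store(mem, 2, acc + w + 7)[-3*store(mem, 2, acc + w + 7)[n] + e + 2] + store(mem, 2, acc + w + 7)[-3*store(mem, 2, acc + w + 7)[n] + e] <= 8) && ((!(vec[w + 2] >= 3 <==> cnt != -9)) ==> ((n > -7 ==> acc != -3) && store(mem, 2, acc + w + 7)[-3*store(mem, 2, acc + w + 7)[n] + e + 2] + store(mem, 2, acc + w + 7)[-3*store(mem, 2, acc + w + 7)[n] + e] <= 8)))) && ((!(e <= acc + 8)) ==> store(mem, 2, acc + w + 7)[e + 2] + store(mem, 2, acc + w + 7)[e] <= 8).
Check whether (e <= acc + 8 ==> (((vec[w + 2] >= 3 <==> cnt != -9) ==> store(mem, 2, acc + w + 7)[-3*store(mem, 2, acc + w + 7)[n] + e + 2] + store(mem, 2, acc + w + 7)[-3*store(mem, 2, acc + w + 7)[n] + e] <= 8) && ((!(vec[w + 2] >= 3 <==> cnt != -9)) ==> ((n > -7 ==> acc != -3) && store(mem, 2, acc + w + 7)[-3*store(mem, 2, acc + w + 7)[n] + e + 2] + store(mem, 2, acc + w + 7)[-3*store(mem, 2, acc + w + 7)[n] + e] <= 8)))) && ((!(e <= acc + 8)) ==> store(mem, 2, acc + w + 7)[e + 2] + store(mem, 2, acc + w + 7)[e] <= 5) implies it.
Every state satisfying the precondition satisfies the weakest precondition: the implication holds.
Answer: valid


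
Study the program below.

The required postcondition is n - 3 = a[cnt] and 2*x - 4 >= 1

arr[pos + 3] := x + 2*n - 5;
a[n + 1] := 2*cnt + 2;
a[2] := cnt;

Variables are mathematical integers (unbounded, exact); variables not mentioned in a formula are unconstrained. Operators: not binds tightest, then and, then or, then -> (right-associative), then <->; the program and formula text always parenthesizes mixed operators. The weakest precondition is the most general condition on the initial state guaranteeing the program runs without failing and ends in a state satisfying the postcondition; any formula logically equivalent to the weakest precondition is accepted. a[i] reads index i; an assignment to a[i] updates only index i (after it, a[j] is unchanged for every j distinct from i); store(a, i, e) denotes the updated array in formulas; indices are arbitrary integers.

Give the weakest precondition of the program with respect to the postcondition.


Working backward. After the program, the postcondition n - 3 = a[cnt] and 2*x - 4 >= 1 must hold; in canonical form it is n = a[cnt] + 3 and 2*x >= 5.
Before a[2] := cnt: n = store(a, 2, cnt)[cnt] + 3 and 2*x >= 5
Before a[n + 1] := 2*cnt + 2: n = store(store(a, n + 1, 2*cnt + 2), 2, cnt)[cnt] + 3 and 2*x >= 5
Before arr[pos + 3] := x + 2*n - 5: n = store(store(a, n + 1, 2*cnt + 2), 2, cnt)[cnt] + 3 and 2*x >= 5
Answer: WP = n = store(store(a, n + 1, 2*cnt + 2), 2, cnt)[cnt] + 3 and 2*x >= 5


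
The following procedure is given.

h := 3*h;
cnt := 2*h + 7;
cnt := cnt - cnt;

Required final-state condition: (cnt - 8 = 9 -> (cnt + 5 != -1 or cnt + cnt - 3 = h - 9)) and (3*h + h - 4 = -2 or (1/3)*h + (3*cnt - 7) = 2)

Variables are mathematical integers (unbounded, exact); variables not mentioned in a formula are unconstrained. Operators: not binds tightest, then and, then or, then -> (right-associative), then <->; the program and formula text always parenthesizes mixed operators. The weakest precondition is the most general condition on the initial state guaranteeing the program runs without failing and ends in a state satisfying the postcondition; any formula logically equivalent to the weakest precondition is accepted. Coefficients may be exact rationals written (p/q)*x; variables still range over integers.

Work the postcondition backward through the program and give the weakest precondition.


Working backward. After the program, the postcondition (cnt - 8 = 9 -> (cnt + 5 != -1 or cnt + cnt - 3 = h - 9)) and (3*h + h - 4 = -2 or (1/3)*h + (3*cnt - 7) = 2) must hold; in canonical form it is (cnt = 17 -> (cnt != -6 or 2*cnt = h - 6)) and (4*h = 2 or 3*cnt + (1/3)*h = 9).
Before cnt := cnt - cnt: 4*h = 2 or (1/3)*h = 9
Before cnt := 2*h + 7: 4*h = 2 or (1/3)*h = 9
Before h := 3*h: 12*h = 2 or h = 9
Answer: WP = 12*h = 2 or h = 9


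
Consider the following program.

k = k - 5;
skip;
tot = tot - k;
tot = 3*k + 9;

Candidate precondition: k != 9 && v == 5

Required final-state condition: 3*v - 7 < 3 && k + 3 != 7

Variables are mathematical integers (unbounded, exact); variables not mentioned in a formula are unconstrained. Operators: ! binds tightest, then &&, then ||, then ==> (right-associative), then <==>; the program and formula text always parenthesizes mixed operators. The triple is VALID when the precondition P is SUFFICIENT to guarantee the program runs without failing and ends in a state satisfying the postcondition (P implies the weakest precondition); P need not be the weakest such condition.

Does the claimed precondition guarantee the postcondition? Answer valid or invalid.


Working backward. After the program, the postcondition 3*v - 7 < 3 && k + 3 != 7 must hold; in canonical form it is 3*v < 10 && k != 4.
Before tot := 3*k + 9: 3*v < 10 && k != 4
Before tot := tot - k: 3*v < 10 && k != 4
Before skip: 3*v < 10 && k != 4
Before k := k - 5: 3*v < 10 && k != 9
The weakest precondition is 3*v < 10 && k != 9.
Check whether k != 9 && v == 5 implies it.
Countermodel: at the initial state k = 10, v = 5, the precondition holds but the weakest precondition fails.
Answer: invalid


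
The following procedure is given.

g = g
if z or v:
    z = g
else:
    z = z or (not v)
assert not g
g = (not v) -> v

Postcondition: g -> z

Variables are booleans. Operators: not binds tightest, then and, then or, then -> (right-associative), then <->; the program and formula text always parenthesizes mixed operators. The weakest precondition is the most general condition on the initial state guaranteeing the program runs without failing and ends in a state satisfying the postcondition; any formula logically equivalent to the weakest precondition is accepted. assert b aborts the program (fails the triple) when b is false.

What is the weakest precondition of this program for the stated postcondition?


Working backward. After the program, g -> z must hold.
Before g := (not v) -> v: ((not v) -> v) -> z
Before assert not g: (not g) and (((not v) -> v) -> z)
Then branch requires (not g) and (((not v) -> v) -> g); else branch requires (not g) and (((not v) -> v) -> (z or (not v))).
Before the if: ((z or v) -> ((not g) and (((not v) -> v) -> g))) and ((not (z or v)) -> ((not g) and (((not v) -> v) -> (z or (not v)))))
Before g := g: ((z or v) -> ((not g) and (((not v) -> v) -> g))) and ((not (z or v)) -> ((not g) and (((not v) -> v) -> (z or (not v)))))
Answer: WP = ((z or v) -> ((not g) and (((not v) -> v) -> g))) and ((not (z or v)) -> ((not g) and (((not v) -> v) -> (z or (not v)))))


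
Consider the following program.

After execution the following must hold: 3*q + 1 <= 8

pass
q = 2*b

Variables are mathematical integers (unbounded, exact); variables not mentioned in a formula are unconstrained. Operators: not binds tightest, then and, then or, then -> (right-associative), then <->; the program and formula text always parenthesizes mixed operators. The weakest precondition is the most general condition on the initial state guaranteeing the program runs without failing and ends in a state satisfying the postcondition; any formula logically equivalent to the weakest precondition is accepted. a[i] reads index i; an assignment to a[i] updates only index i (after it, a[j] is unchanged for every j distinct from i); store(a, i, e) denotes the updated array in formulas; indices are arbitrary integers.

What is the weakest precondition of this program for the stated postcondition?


Working backward. After the program, the postcondition 3*q + 1 <= 8 must hold; in canonical form it is 3*q <= 7.
Before q := 2*b: 6*b <= 7
Before skip: 6*b <= 7
Answer: WP = 6*b <= 7


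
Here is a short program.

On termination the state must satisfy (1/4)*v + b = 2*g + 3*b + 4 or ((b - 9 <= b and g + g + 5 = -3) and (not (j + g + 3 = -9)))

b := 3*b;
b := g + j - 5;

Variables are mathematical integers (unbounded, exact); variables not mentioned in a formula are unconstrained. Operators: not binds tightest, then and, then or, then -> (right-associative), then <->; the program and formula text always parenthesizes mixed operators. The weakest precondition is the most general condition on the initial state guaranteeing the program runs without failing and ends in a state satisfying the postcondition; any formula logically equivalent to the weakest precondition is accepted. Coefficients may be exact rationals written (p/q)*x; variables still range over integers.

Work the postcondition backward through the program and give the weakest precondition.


Working backward. After the program, the postcondition (1/4)*v + b = 2*g + 3*b + 4 or ((b - 9 <= b and g + g + 5 = -3) and (not (j + g + 3 = -9))) must hold; in canonical form it is (1/4)*v = 2*b + 2*g + 4 or (2*g = -8 and (not (g + j = -12))).
Before b := g + j - 5: (1/4)*v = 4*g + 2*j - 6 or (2*g = -8 and (not (g + j = -12)))
Before b := 3*b: (1/4)*v = 4*g + 2*j - 6 or (2*g = -8 and (not (g + j = -12)))
Answer: WP = (1/4)*v = 4*g + 2*j - 6 or (2*g = -8 and (not (g + j = -12)))


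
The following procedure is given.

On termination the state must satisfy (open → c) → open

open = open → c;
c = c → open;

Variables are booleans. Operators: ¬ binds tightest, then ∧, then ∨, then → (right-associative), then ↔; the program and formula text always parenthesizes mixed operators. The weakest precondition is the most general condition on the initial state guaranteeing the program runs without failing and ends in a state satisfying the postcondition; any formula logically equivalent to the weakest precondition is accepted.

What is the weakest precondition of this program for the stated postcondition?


Working backward. After the program, (open → c) → open must hold.
Before c := c → open: (open → (c → open)) → open
Before open := open → c: ((open → c) → (c → (open → c))) → (open → c)
Answer: WP = ((open → c) → (c → (open → c))) → (open → c)


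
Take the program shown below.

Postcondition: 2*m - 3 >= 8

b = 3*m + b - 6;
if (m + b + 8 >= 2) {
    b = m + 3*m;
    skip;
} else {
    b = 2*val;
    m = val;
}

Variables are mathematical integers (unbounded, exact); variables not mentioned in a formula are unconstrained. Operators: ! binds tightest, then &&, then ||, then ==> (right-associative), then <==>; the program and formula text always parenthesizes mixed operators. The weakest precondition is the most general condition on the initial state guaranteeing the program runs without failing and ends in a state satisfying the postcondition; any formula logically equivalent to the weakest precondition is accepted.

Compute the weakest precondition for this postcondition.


Working backward. After the program, the postcondition 2*m - 3 >= 8 must hold; in canonical form it is 2*m >= 11.
Then branch requires 2*m >= 11; else branch requires 2*val >= 11.
Before the if: (b + m >= -6 ==> 2*m >= 11) && ((!(b + m >= -6)) ==> 2*val >= 11)
Before b := 3*m + b - 6: (b + 4*m >= 0 ==> 2*m >= 11) && ((!(b + 4*m >= 0)) ==> 2*val >= 11)
Answer: WP = (b + 4*m >= 0 ==> 2*m >= 11) && ((!(b + 4*m >= 0)) ==> 2*val >= 11)


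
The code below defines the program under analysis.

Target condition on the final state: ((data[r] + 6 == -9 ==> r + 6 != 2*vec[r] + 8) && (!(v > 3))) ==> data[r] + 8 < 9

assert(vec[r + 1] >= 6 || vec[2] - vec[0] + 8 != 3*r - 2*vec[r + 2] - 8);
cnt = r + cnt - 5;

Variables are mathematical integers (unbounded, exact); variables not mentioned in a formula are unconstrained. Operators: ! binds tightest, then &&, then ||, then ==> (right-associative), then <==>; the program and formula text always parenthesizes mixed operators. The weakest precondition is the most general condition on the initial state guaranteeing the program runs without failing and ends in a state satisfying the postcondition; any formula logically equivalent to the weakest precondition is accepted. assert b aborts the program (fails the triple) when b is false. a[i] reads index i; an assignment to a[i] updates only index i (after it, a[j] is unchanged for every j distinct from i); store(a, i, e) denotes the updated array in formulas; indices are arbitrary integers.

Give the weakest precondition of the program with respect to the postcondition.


Working backward. After the program, the postcondition ((data[r] + 6 == -9 ==> r + 6 != 2*vec[r] + 8) && (!(v > 3))) ==> data[r] + 8 < 9 must hold; in canonical form it is ((data[r] == -15 ==> r != 2*vec[r] + 2) && (!(v > 3))) ==> data[r] < 1.
Before cnt := r + cnt - 5: ((data[r] == -15 ==> r != 2*vec[r] + 2) && (!(v > 3))) ==> data[r] < 1
Before assert vec[r + 1] >= 6 || vec[2] - vec[0] + 8 != 3*r - 2*vec[r + 2] - 8: (vec[r + 1] >= 6 || 2*vec[r + 2] + vec[2] != vec[0] + 3*r - 16) && (((data[r] == -15 ==> r != 2*vec[r] + 2) && (!(v > 3))) ==> data[r] < 1)
Answer: WP = (vec[r + 1] >= 6 || 2*vec[r + 2] + vec[2] != vec[0] + 3*r - 16) && (((data[r] == -15 ==> r != 2*vec[r] + 2) && (!(v > 3))) ==> data[r] < 1)


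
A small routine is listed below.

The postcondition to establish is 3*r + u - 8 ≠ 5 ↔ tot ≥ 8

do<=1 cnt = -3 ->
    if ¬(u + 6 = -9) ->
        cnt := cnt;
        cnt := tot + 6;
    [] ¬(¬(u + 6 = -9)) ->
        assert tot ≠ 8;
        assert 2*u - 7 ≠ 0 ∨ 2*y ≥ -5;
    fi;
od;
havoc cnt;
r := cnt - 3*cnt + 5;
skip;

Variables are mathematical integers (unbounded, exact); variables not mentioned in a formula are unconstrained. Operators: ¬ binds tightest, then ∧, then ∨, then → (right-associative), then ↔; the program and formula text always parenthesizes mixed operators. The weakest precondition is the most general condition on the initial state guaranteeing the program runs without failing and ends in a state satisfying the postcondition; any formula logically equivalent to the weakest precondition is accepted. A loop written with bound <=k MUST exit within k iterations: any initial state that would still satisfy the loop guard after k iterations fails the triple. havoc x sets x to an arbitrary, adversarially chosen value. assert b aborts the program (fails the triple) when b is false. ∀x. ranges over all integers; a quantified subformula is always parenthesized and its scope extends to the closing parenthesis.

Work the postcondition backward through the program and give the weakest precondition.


Working backward. After the program, the postcondition 3*r + u - 8 ≠ 5 ↔ tot ≥ 8 must hold; in canonical form it is 3*r + u ≠ 13 ↔ tot ≥ 8.
Before skip: 3*r + u ≠ 13 ↔ tot ≥ 8
Before r := cnt - 3*cnt + 5: u ≠ 6*cnt - 2 ↔ tot ≥ 8
Before havoc cnt: ∀cnt_1. (u ≠ 6*cnt_1 - 2 ↔ tot ≥ 8)
Before the loop (bound <=1), unroll the exhaustion recursion (WP_0 = exit-now case; WP_j = one more guarded iteration, up to j = 1):
  WP_0: (¬(cnt = -3)) ∧ (∀cnt_1. (u ≠ 6*cnt_1 - 2 ↔ tot ≥ 8))
  WP_1: (cnt = -3 → (((¬(u = -15)) → ((¬(tot = -9)) ∧ (∀cnt_1. (u ≠ 6*cnt_1 - 2 ↔ tot ≥ 8)))) ∧ (u = -15 → (tot ≠ 8 ∧ (2*u ≠ 7 ∨ 2*y ≥ -5) ∧ (¬(cnt = -3)) ∧ (∀cnt_1. (u ≠ 6*cnt_1 - 2 ↔ tot ≥ 8)))))) ∧ ((¬(cnt = -3)) → (∀cnt_1. (u ≠ 6*cnt_1 - 2 ↔ tot ≥ 8)))
So before the loop: (cnt = -3 → (((¬(u = -15)) → ((¬(tot = -9)) ∧ (∀cnt_1. (u ≠ 6*cnt_1 - 2 ↔ tot ≥ 8)))) ∧ (u = -15 → (tot ≠ 8 ∧ (2*u ≠ 7 ∨ 2*y ≥ -5) ∧ (¬(cnt = -3)) ∧ (∀cnt_1. (u ≠ 6*cnt_1 - 2 ↔ tot ≥ 8)))))) ∧ ((¬(cnt = -3)) → (∀cnt_1. (u ≠ 6*cnt_1 - 2 ↔ tot ≥ 8)))
Answer: WP = (cnt = -3 → (((¬(u = -15)) → ((¬(tot = -9)) ∧ (∀cnt_1. (u ≠ 6*cnt_1 - 2 ↔ tot ≥ 8)))) ∧ (u = -15 → (tot ≠ 8 ∧ (2*u ≠ 7 ∨ 2*y ≥ -5) ∧ (¬(cnt = -3)) ∧ (∀cnt_1. (u ≠ 6*cnt_1 - 2 ↔ tot ≥ 8)))))) ∧ ((¬(cnt = -3)) → (∀cnt_1. (u ≠ 6*cnt_1 - 2 ↔ tot ≥ 8)))


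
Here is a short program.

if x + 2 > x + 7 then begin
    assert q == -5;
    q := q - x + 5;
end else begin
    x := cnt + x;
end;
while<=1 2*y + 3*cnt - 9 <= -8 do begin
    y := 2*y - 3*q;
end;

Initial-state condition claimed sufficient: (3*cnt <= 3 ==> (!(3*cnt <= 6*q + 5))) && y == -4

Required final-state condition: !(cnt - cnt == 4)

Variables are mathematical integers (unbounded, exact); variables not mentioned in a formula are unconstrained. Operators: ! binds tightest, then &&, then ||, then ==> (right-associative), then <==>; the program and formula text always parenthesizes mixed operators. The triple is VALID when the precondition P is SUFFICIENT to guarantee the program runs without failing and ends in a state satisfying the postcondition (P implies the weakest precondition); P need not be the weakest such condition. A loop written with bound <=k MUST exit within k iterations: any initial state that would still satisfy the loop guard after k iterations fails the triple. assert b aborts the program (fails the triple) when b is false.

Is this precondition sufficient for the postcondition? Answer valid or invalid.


Working backward. After the program, the postcondition !(cnt - cnt == 4) must hold; in canonical form it is true.
Before the loop (bound <=1), unroll the exhaustion recursion (WP_0 = exit-now case; WP_j = one more guarded iteration, up to j = 1):
  WP_0: !(3*cnt + 2*y <= 1)
  WP_1: 3*cnt + 2*y <= 1 ==> (!(3*cnt + 4*y <= 6*q + 1))
So before the loop: 3*cnt + 2*y <= 1 ==> (!(3*cnt + 4*y <= 6*q + 1))
Then branch requires q == -5 && (3*cnt + 2*y <= 1 ==> (!(3*cnt + 6*x + 4*y <= 6*q + 31))); else branch requires 3*cnt + 2*y <= 1 ==> (!(3*cnt + 4*y <= 6*q + 1)).
Before the if: 3*cnt + 2*y <= 1 ==> (!(3*cnt + 4*y <= 6*q + 1))
The weakest precondition is 3*cnt + 2*y <= 1 ==> (!(3*cnt + 4*y <= 6*q + 1)).
Check whether (3*cnt <= 3 ==> (!(3*cnt <= 6*q + 5))) && y == -4 implies it.
Countermodel: at the initial state cnt = 2, q = 0, y = -4, the precondition holds but the weakest precondition fails.
Answer: invalid


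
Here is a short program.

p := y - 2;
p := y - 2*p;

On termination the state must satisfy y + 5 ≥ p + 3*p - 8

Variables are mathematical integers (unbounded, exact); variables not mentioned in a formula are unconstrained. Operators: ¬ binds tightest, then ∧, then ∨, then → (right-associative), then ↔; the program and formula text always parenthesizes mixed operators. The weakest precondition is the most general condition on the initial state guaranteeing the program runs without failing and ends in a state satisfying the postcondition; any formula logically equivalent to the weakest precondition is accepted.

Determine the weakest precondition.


Working backward. After the program, the postcondition y + 5 ≥ p + 3*p - 8 must hold; in canonical form it is y ≥ 4*p - 13.
Before p := y - 2*p: 8*p ≥ 3*y - 13
Before p := y - 2: 5*y ≥ 3
Answer: WP = 5*y ≥ 3


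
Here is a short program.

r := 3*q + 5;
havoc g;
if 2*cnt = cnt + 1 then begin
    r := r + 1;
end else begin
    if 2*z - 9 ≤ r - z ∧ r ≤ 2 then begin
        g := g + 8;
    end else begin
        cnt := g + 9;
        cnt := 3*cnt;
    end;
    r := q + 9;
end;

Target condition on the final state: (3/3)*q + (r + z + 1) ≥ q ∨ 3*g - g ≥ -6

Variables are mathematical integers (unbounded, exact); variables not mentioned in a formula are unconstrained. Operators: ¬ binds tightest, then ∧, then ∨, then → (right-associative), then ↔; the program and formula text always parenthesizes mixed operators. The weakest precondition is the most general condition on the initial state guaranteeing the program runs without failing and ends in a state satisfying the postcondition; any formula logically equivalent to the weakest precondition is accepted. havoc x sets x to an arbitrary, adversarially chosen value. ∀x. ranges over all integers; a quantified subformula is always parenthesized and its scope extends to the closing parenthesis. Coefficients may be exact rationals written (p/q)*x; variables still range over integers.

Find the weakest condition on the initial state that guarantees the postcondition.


Working backward. After the program, the postcondition (3/3)*q + (r + z + 1) ≥ q ∨ 3*g - g ≥ -6 must hold; in canonical form it is r + z ≥ -1 ∨ 2*g ≥ -6.
Then branch requires r + z ≥ -2 ∨ 2*g ≥ -6; else branch requires ((3*z ≤ r + 9 ∧ r ≤ 2) → (q + z ≥ -10 ∨ 2*g ≥ -22)) ∧ ((¬(3*z ≤ r + 9 ∧ r ≤ 2)) → (q + z ≥ -10 ∨ 2*g ≥ -6)).
Before the if: (cnt = 1 → (r + z ≥ -2 ∨ 2*g ≥ -6)) ∧ ((¬(cnt = 1)) → (((3*z ≤ r + 9 ∧ r ≤ 2) → (q + z ≥ -10 ∨ 2*g ≥ -22)) ∧ ((¬(3*z ≤ r + 9 ∧ r ≤ 2)) → (q + z ≥ -10 ∨ 2*g ≥ -6))))
Before havoc g: ∀g_1. ((cnt = 1 → (r + z ≥ -2 ∨ 2*g_1 ≥ -6)) ∧ ((¬(cnt = 1)) → (((3*z ≤ r + 9 ∧ r ≤ 2) → (q + z ≥ -10 ∨ 2*g_1 ≥ -22)) ∧ ((¬(3*z ≤ r + 9 ∧ r ≤ 2)) → (q + z ≥ -10 ∨ 2*g_1 ≥ -6)))))
Before r := 3*q + 5: ∀g_1. ((cnt = 1 → (3*q + z ≥ -7 ∨ 2*g_1 ≥ -6)) ∧ ((¬(cnt = 1)) → (((3*z ≤ 3*q + 14 ∧ 3*q ≤ -3) → (q + z ≥ -10 ∨ 2*g_1 ≥ -22)) ∧ ((¬(3*z ≤ 3*q + 14 ∧ 3*q ≤ -3)) → (q + z ≥ -10 ∨ 2*g_1 ≥ -6)))))
Answer: WP = ∀g_1. ((cnt = 1 → (3*q + z ≥ -7 ∨ 2*g_1 ≥ -6)) ∧ ((¬(cnt = 1)) → (((3*z ≤ 3*q + 14 ∧ 3*q ≤ -3) → (q + z ≥ -10 ∨ 2*g_1 ≥ -22)) ∧ ((¬(3*z ≤ 3*q + 14 ∧ 3*q ≤ -3)) → (q + z ≥ -10 ∨ 2*g_1 ≥ -6)))))


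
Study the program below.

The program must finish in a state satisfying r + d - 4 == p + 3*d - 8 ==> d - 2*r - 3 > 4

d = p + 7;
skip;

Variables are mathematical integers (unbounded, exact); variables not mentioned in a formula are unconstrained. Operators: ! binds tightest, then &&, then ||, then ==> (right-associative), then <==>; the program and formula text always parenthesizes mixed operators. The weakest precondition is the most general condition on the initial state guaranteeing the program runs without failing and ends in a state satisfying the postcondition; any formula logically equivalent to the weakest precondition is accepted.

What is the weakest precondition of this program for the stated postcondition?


Working backward. After the program, the postcondition r + d - 4 == p + 3*d - 8 ==> d - 2*r - 3 > 4 must hold; in canonical form it is r == 2*d + p - 4 ==> d > 2*r + 7.
Before skip: r == 2*d + p - 4 ==> d > 2*r + 7
Before d := p + 7: r == 3*p + 10 ==> p > 2*r
Answer: WP = r == 3*p + 10 ==> p > 2*r


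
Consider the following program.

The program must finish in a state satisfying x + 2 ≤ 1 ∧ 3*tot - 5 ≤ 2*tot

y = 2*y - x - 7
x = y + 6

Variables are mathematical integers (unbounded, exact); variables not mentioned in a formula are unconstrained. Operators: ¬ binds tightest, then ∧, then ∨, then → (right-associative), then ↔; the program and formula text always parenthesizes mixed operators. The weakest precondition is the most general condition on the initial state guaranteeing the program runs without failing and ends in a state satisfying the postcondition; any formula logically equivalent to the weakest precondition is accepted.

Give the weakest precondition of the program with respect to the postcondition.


Working backward. After the program, the postcondition x + 2 ≤ 1 ∧ 3*tot - 5 ≤ 2*tot must hold; in canonical form it is x ≤ -1 ∧ tot ≤ 5.
Before x := y + 6: y ≤ -7 ∧ tot ≤ 5
Before y := 2*y - x - 7: 2*y ≤ x ∧ tot ≤ 5
Answer: WP = 2*y ≤ x ∧ tot ≤ 5


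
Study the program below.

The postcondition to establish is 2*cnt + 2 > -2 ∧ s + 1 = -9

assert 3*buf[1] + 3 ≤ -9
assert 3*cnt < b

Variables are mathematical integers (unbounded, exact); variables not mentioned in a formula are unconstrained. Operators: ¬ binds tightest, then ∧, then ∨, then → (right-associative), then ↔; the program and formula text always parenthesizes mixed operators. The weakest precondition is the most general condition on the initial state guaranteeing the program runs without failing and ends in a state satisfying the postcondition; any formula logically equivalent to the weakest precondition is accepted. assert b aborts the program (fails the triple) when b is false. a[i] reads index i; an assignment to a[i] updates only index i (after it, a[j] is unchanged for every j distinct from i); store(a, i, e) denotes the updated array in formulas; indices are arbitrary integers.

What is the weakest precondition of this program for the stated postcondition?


Working backward. After the program, the postcondition 2*cnt + 2 > -2 ∧ s + 1 = -9 must hold; in canonical form it is 2*cnt > -4 ∧ s = -10.
Before assert 3*cnt < b: 3*cnt < b ∧ 2*cnt > -4 ∧ s = -10
Before assert 3*buf[1] + 3 ≤ -9: 3*buf[1] ≤ -12 ∧ 3*cnt < b ∧ 2*cnt > -4 ∧ s = -10
Answer: WP = 3*buf[1] ≤ -12 ∧ 3*cnt < b ∧ 2*cnt > -4 ∧ s = -10


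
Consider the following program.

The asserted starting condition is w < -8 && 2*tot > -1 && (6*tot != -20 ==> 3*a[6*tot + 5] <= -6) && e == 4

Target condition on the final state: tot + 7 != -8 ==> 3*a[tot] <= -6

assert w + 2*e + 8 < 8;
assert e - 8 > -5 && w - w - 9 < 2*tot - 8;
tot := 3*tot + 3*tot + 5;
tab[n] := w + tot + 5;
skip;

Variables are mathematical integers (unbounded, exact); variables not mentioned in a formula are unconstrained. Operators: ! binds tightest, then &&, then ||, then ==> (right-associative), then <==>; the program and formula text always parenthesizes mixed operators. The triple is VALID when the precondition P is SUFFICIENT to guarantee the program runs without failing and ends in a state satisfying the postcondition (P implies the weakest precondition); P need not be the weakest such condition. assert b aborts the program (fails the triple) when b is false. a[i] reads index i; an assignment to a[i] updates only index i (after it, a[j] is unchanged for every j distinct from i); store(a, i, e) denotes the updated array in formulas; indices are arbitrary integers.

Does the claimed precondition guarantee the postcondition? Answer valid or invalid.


Working backward. After the program, the postcondition tot + 7 != -8 ==> 3*a[tot] <= -6 must hold; in canonical form it is tot != -15 ==> 3*a[tot] <= -6.
Before skip: tot != -15 ==> 3*a[tot] <= -6
Before tab[n] := w + tot + 5: tot != -15 ==> 3*a[tot] <= -6
Before tot := 3*tot + 3*tot + 5: 6*tot != -20 ==> 3*a[6*tot + 5] <= -6
Before assert e - 8 > -5 && w - w - 9 < 2*tot - 8: e > 3 && 2*tot > -1 && (6*tot != -20 ==> 3*a[6*tot + 5] <= -6)
Before assert w + 2*e + 8 < 8: 2*e + w < 0 && e > 3 && 2*tot > -1 && (6*tot != -20 ==> 3*a[6*tot + 5] <= -6)
The weakest precondition is 2*e + w < 0 && e > 3 && 2*tot > -1 && (6*tot != -20 ==> 3*a[6*tot + 5] <= -6).
Check whether w < -8 && 2*tot > -1 && (6*tot != -20 ==> 3*a[6*tot + 5] <= -6) && e == 4 implies it.
Every state satisfying the precondition satisfies the weakest precondition: the implication holds.
Answer: valid


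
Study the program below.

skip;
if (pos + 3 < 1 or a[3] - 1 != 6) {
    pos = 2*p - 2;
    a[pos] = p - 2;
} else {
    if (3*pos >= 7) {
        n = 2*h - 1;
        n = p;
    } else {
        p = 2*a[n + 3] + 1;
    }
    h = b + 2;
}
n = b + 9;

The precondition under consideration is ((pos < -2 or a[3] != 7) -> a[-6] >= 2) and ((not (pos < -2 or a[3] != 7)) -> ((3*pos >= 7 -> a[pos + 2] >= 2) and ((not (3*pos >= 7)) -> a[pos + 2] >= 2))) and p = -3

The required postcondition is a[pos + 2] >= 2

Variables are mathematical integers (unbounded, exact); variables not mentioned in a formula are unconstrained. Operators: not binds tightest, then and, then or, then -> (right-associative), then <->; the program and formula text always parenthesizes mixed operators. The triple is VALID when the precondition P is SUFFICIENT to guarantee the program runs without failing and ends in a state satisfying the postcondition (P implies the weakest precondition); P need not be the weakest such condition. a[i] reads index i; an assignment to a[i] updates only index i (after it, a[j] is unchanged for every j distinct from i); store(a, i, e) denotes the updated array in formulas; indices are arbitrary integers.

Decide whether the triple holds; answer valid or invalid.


Working backward. After the program, a[pos + 2] >= 2 must hold.
Before n := b + 9: a[pos + 2] >= 2
Then branch requires store(a, 2*p - 2, p - 2)[2*p] >= 2; else branch requires (3*pos >= 7 -> a[pos + 2] >= 2) and ((not (3*pos >= 7)) -> a[pos + 2] >= 2).
Before the if: ((pos < -2 or a[3] != 7) -> store(a, 2*p - 2, p - 2)[2*p] >= 2) and ((not (pos < -2 or a[3] != 7)) -> ((3*pos >= 7 -> a[pos + 2] >= 2) and ((not (3*pos >= 7)) -> a[pos + 2] >= 2)))
Before skip: ((pos < -2 or a[3] != 7) -> store(a, 2*p - 2, p - 2)[2*p] >= 2) and ((not (pos < -2 or a[3] != 7)) -> ((3*pos >= 7 -> a[pos + 2] >= 2) and ((not (3*pos >= 7)) -> a[pos + 2] >= 2)))
The weakest precondition is ((pos < -2 or a[3] != 7) -> store(a, 2*p - 2, p - 2)[2*p] >= 2) and ((not (pos < -2 or a[3] != 7)) -> ((3*pos >= 7 -> a[pos + 2] >= 2) and ((not (3*pos >= 7)) -> a[pos + 2] >= 2))).
Check whether ((pos < -2 or a[3] != 7) -> a[-6] >= 2) and ((not (pos < -2 or a[3] != 7)) -> ((3*pos >= 7 -> a[pos + 2] >= 2) and ((not (3*pos >= 7)) -> a[pos + 2] >= 2))) and p = -3 implies it.
Every state satisfying the precondition satisfies the weakest precondition: the implication holds.
Answer: valid


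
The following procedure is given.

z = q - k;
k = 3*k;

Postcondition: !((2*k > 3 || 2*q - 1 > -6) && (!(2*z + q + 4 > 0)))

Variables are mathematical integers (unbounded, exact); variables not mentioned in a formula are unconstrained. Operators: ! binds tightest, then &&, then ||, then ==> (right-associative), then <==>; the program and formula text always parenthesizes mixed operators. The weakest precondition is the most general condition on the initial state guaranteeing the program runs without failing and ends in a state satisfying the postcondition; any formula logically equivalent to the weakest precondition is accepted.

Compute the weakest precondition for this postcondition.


Working backward. After the program, the postcondition !((2*k > 3 || 2*q - 1 > -6) && (!(2*z + q + 4 > 0))) must hold; in canonical form it is !((2*k > 3 || 2*q > -5) && (!(q + 2*z > -4))).
Before k := 3*k: !((6*k > 3 || 2*q > -5) && (!(q + 2*z > -4)))
Before z := q - k: !((6*k > 3 || 2*q > -5) && (!(3*q > 2*k - 4)))
Answer: WP = !((6*k > 3 || 2*q > -5) && (!(3*q > 2*k - 4)))


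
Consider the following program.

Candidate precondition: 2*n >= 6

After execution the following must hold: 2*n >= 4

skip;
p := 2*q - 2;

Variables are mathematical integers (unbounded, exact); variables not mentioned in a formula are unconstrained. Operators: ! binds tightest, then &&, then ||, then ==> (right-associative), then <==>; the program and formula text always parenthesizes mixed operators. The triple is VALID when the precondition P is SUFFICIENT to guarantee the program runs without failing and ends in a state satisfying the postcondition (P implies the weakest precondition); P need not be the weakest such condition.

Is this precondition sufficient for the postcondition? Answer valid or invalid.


Working backward. After the program, 2*n >= 4 must hold.
Before p := 2*q - 2: 2*n >= 4
Before skip: 2*n >= 4
The weakest precondition is 2*n >= 4.
Check whether 2*n >= 6 implies it.
Every state satisfying the precondition satisfies the weakest precondition: the implication holds.
Answer: valid


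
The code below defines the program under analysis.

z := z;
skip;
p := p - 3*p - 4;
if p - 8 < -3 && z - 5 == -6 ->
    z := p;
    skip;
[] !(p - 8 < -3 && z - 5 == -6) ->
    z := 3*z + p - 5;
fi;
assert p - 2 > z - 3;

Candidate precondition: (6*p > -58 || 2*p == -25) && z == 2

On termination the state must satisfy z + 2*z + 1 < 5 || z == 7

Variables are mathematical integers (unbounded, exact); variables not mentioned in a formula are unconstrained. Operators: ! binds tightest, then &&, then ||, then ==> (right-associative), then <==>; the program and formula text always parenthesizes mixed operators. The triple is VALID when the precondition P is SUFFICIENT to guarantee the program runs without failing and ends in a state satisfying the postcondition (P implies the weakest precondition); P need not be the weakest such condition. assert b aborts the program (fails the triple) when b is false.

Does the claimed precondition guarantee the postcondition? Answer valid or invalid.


Working backward. After the program, the postcondition z + 2*z + 1 < 5 || z == 7 must hold; in canonical form it is 3*z < 4 || z == 7.
Before assert p - 2 > z - 3: p > z - 1 && (3*z < 4 || z == 7)
Then branch requires 3*p < 4 || p == 7; else branch requires 3*z < 6 && (3*p + 9*z < 19 || p + 3*z == 12).
Before the if: ((p < 5 && z == -1) ==> (3*p < 4 || p == 7)) && ((!(p < 5 && z == -1)) ==> (3*z < 6 && (3*p + 9*z < 19 || p + 3*z == 12)))
Before p := p - 3*p - 4: ((2*p > -9 && z == -1) ==> (6*p > -16 || 2*p == -11)) && ((!(2*p > -9 && z == -1)) ==> (3*z < 6 && (9*z < 6*p + 31 || 3*z == 2*p + 16)))
Before skip: ((2*p > -9 && z == -1) ==> (6*p > -16 || 2*p == -11)) && ((!(2*p > -9 && z == -1)) ==> (3*z < 6 && (9*z < 6*p + 31 || 3*z == 2*p + 16)))
Before z := z: ((2*p > -9 && z == -1) ==> (6*p > -16 || 2*p == -11)) && ((!(2*p > -9 && z == -1)) ==> (3*z < 6 && (9*z < 6*p + 31 || 3*z == 2*p + 16)))
The weakest precondition is ((2*p > -9 && z == -1) ==> (6*p > -16 || 2*p == -11)) && ((!(2*p > -9 && z == -1)) ==> (3*z < 6 && (9*z < 6*p + 31 || 3*z == 2*p + 16))).
Check whether (6*p > -58 || 2*p == -25) && z == 2 implies it.
Countermodel: at the initial state p = -9, z = 2, the precondition holds but the weakest precondition fails.
Answer: invalid
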